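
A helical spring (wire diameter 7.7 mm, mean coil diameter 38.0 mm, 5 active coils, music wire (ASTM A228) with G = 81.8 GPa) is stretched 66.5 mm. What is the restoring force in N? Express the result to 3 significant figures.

8710 N

k = Gd⁴/(8D³N_a) = (81.8×10³)(7.7⁴)/(8·38.0³·5) = 131.01 N/mm
F = k·δ = 131.01 × 66.5 = 8712.2 N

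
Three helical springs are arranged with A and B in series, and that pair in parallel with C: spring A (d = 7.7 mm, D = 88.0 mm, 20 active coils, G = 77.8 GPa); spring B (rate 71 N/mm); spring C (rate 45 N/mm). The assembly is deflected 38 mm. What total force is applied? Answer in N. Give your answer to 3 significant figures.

k_A = Gd⁴/(8D³N_a) = (77.8×10³)(7.7⁴)/(8·88.0³·20) = 2.5083 N/mm
Springs A,B series: k_AB = 1/(1/2.5083+1/71) = 2.4227 N/mm; parallel with C: k_eq = 2.4227+45 = 47.423 N/mm
F = k_eq·δ = 47.423·38 = 1802.1 N

1800 N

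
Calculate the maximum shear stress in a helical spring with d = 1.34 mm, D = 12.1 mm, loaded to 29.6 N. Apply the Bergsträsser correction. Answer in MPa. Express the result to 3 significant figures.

Spring index C = D/d = 12.1/1.34 = 9.0299
K_B = (4C+2)/(4C−3) = 38.119/33.119 = 1.1510
τ₀ = 8FD/(πd³) = 8·29.6·12.1/(π·1.34³) = 2865.28/7.559 = 379.06 MPa
τ_max = K·τ₀ = 1.1510 × 379.06 = 436.28 MPa

436 MPa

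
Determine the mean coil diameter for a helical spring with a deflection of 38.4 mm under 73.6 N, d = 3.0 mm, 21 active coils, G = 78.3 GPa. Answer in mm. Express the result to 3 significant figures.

Required rate k = F/δ = 73.6/38.4 = 1.9167 N/mm
D = (Gd⁴/(8N_a·k))^(1/3) = (78.3×10³·3.0⁴/(8·21·1.9167))^(1/3)
  = (19696.6)^(1/3) = 27.0062 mm

27.0 mm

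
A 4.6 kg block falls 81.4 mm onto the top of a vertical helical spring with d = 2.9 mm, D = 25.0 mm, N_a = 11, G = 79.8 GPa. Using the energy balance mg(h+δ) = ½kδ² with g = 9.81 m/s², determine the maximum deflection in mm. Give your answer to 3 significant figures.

k = Gd⁴/(8D³N_a) = (79.8×10³)(2.9⁴)/(8·25.0³·11) = 4.1048 N/mm
W = mg = 4.6 × 9.81 = 45.126 N
½kδ² − Wδ − Wh = 0 → δ = (W + √(W² + 2kWh))/k
δ = (45.126 + √(2036.4 + 30156))/4.1048 = (45.126 + 179.42)/4.1048 = 54.704 mm

54.7 mm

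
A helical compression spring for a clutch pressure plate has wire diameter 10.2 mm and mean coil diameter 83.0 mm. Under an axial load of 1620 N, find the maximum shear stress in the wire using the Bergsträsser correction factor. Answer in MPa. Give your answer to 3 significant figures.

377 MPa

Spring index C = D/d = 83.0/10.2 = 8.1373
K_B = (4C+2)/(4C−3) = 34.549/29.549 = 1.1692
τ₀ = 8FD/(πd³) = 8·1620·83.0/(π·10.2³) = 1.07568e+06/3333.9 = 322.65 MPa
τ_max = K·τ₀ = 1.1692 × 322.65 = 377.25 MPa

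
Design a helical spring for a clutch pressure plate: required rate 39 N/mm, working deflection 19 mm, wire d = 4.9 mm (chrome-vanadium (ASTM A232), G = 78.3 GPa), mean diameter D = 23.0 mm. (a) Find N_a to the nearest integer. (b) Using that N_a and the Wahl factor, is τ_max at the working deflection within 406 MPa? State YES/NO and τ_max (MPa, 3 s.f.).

N_a = Gd⁴/(8D³k) = (78.3×10³)(4.9⁴)/(8·23.0³·39) = 11.89 → N_a = 12
Actual rate k = Gd⁴/(8D³·12) = 38.645 N/mm
Working load F = kδ = 38.645·19 = 734.25 N
C = 23.0/4.9 = 4.6939; K_W = (4C−1)/(4C−4)+0.615/C = 1.3341
τ_max = K_W·8FD/(πd³) = 1.3341·365.53 = 487.64 MPa
τ_max > 406 MPa → exceeds allowable

(a) 12 coils; (b) NO, τ_max = 488 MPa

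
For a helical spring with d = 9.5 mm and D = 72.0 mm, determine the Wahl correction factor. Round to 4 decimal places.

1.1951

C = D/d = 72.0/9.5 = 7.5789
K_W = (4C−1)/(4C−4) + 0.615/C = 29.316/26.316 + 0.0811 = 1.1951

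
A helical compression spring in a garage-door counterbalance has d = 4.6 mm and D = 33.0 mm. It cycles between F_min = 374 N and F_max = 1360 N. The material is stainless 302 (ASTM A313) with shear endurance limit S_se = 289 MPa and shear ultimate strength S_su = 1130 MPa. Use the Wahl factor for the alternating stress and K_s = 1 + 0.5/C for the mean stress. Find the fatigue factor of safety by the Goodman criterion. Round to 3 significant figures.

C = D/d = 33.0/4.6 = 7.1739; K_W = (4C−1)/(4C−4)+0.615/C = 1.2072; K_s = 1+0.5/C = 1.0697
F_a = (F_max−F_min)/2 = 493 N; F_m = (F_max+F_min)/2 = 867 N
τ_a = K_W·8F_aD/(πd³) = 1.2072 × 425.63 = 513.82 MPa
τ_m = K_s·8F_mD/(πd³) = 1.0697 × 748.51 = 800.68 MPa
Goodman: 1/n_f = τ_a/S_se + τ_m/S_su = 513.82/289 + 800.68/1130 = 1.77792 + 0.70857 = 2.4865
n_f = 1/2.4865 = 0.4022

0.402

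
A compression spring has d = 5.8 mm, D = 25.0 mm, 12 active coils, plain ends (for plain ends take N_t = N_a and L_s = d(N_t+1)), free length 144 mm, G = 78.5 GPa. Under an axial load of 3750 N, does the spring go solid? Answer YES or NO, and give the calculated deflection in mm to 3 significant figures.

k = Gd⁴/(8D³N_a) = (78.5×10³)(5.8⁴)/(8·25.0³·12) = 59.223 N/mm
N_t = 12; L_s = 5.8·13 = 75.4 mm; δ_solid = L₀ − L_s = 144 − 75.4 = 68.6 mm
δ = F/k = 3750/59.223 = 63.32 mm
δ < δ_solid → spring does not go solid

NO, δ = 63.3 mm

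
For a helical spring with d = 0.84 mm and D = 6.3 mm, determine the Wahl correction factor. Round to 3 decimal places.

1.197

C = D/d = 6.3/0.84 = 7.5000
K_W = (4C−1)/(4C−4) + 0.615/C = 29.000/26.000 + 0.0820 = 1.1974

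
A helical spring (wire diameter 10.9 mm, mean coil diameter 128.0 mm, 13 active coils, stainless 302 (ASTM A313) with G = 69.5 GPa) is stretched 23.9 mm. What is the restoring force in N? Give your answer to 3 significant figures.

k = Gd⁴/(8D³N_a) = (69.5×10³)(10.9⁴)/(8·128.0³·13) = 4.4981 N/mm
F = k·δ = 4.4981 × 23.9 = 107.5 N

108 N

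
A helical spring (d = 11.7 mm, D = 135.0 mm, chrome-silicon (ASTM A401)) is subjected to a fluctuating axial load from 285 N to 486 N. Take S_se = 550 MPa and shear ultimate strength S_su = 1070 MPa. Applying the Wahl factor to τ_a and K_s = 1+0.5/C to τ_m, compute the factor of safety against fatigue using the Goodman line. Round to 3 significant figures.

C = D/d = 135.0/11.7 = 11.5385; K_W = (4C−1)/(4C−4)+0.615/C = 1.1245; K_s = 1+0.5/C = 1.0433
F_a = (F_max−F_min)/2 = 100.5 N; F_m = (F_max+F_min)/2 = 385.5 N
τ_a = K_W·8F_aD/(πd³) = 1.1245 × 21.572 = 24.257 MPa
τ_m = K_s·8F_mD/(πd³) = 1.0433 × 82.745 = 86.33 MPa
Goodman: 1/n_f = τ_a/S_se + τ_m/S_su = 24.257/550 + 86.33/1070 = 0.04410 + 0.08068 = 0.12479
n_f = 1/0.12479 = 8.014

8.01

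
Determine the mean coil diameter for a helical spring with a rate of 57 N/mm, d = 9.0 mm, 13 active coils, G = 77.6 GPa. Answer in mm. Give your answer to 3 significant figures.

D = (Gd⁴/(8N_a·k))^(1/3) = (77.6×10³·9.0⁴/(8·13·57))^(1/3)
  = (85886.2)^(1/3) = 44.1206 mm

44.1 mm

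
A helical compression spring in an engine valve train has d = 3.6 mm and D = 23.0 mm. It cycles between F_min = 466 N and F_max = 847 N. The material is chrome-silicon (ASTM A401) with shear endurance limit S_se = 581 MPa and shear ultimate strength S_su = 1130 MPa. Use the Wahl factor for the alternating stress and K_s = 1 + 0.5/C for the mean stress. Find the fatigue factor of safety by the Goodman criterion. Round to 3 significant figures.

C = D/d = 23.0/3.6 = 6.3889; K_W = (4C−1)/(4C−4)+0.615/C = 1.2354; K_s = 1+0.5/C = 1.0783
F_a = (F_max−F_min)/2 = 190.5 N; F_m = (F_max+F_min)/2 = 656.5 N
τ_a = K_W·8F_aD/(πd³) = 1.2354 × 239.14 = 295.44 MPa
τ_m = K_s·8F_mD/(πd³) = 1.0783 × 824.13 = 888.63 MPa
Goodman: 1/n_f = τ_a/S_se + τ_m/S_su = 295.44/581 + 888.63/1130 = 0.50851 + 0.78639 = 1.2949
n_f = 1/1.2949 = 0.7723

0.772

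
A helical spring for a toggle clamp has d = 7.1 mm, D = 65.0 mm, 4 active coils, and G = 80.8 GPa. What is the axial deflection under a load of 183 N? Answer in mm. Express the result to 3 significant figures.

k = Gd⁴/(8D³N_a) = (80.8×10³)(7.1⁴)/(8·65.0³·4) = 23.364 N/mm
δ = F/k = 183 / 23.364 = 7.8324 mm

7.83 mm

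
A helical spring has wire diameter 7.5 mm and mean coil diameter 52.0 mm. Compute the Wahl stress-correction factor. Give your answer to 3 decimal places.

C = D/d = 52.0/7.5 = 6.9333
K_W = (4C−1)/(4C−4) + 0.615/C = 26.733/23.733 + 0.0887 = 1.2151

1.215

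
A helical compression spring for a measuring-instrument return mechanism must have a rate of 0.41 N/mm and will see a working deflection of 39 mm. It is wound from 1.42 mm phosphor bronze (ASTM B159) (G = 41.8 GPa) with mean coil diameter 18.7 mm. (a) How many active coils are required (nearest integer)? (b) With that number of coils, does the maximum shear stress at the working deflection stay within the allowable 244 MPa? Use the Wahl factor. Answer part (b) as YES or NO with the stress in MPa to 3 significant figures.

(a) 8 coils; (b) NO, τ_max = 292 MPa

N_a = Gd⁴/(8D³k) = (41.8×10³)(1.42⁴)/(8·18.7³·0.41) = 7.924 → N_a = 8
Actual rate k = Gd⁴/(8D³·8) = 0.40609 N/mm
Working load F = kδ = 0.40609·39 = 15.838 N
C = 18.7/1.42 = 13.1690; K_W = (4C−1)/(4C−4)+0.615/C = 1.1083
τ_max = K_W·8FD/(πd³) = 1.1083·263.39 = 291.93 MPa
τ_max > 244 MPa → exceeds allowable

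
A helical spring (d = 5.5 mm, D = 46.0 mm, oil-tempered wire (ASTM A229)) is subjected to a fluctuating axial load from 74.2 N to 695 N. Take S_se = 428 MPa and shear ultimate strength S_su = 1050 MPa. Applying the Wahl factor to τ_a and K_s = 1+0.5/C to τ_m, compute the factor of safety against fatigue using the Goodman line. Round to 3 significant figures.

C = D/d = 46.0/5.5 = 8.3636; K_W = (4C−1)/(4C−4)+0.615/C = 1.1754; K_s = 1+0.5/C = 1.0598
F_a = (F_max−F_min)/2 = 310.4 N; F_m = (F_max+F_min)/2 = 384.6 N
τ_a = K_W·8F_aD/(πd³) = 1.1754 × 218.54 = 256.87 MPa
τ_m = K_s·8F_mD/(πd³) = 1.0598 × 270.78 = 286.97 MPa
Goodman: 1/n_f = τ_a/S_se + τ_m/S_su = 256.87/428 + 286.97/1050 = 0.60016 + 0.27330 = 0.87347
n_f = 1/0.87347 = 1.145

1.14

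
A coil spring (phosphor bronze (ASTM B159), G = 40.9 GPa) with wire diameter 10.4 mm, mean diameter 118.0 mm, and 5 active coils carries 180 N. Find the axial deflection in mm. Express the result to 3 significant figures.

24.7 mm

k = Gd⁴/(8D³N_a) = (40.9×10³)(10.4⁴)/(8·118.0³·5) = 7.2803 N/mm
δ = F/k = 180 / 7.2803 = 24.724 mm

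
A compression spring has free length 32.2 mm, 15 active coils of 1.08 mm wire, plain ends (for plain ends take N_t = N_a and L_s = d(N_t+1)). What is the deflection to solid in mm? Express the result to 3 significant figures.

14.9 mm

N_t = 15; L_s = 1.08·16 = 17.28 mm
δ_solid = L₀ − L_s = 32.2 − 17.28 = 14.92 mm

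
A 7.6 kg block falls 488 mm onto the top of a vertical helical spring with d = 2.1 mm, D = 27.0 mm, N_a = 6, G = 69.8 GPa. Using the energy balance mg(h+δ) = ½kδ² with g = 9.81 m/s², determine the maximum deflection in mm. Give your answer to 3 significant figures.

k = Gd⁴/(8D³N_a) = (69.8×10³)(2.1⁴)/(8·27.0³·6) = 1.4368 N/mm
W = mg = 7.6 × 9.81 = 74.556 N
½kδ² − Wδ − Wh = 0 → δ = (W + √(W² + 2kWh))/k
δ = (74.556 + √(5558.6 + 104552))/1.4368 = (74.556 + 331.83)/1.4368 = 282.84 mm

283 mm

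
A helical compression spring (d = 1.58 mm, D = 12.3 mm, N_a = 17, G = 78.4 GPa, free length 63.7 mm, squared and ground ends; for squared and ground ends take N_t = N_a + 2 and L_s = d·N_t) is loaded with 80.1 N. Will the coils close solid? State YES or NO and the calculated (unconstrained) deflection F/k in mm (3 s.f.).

YES, δ = 41.5 mm

k = Gd⁴/(8D³N_a) = (78.4×10³)(1.58⁴)/(8·12.3³·17) = 1.9306 N/mm
N_t = 19; L_s = 1.58·19 = 30.02 mm; δ_solid = L₀ − L_s = 63.7 − 30.02 = 33.68 mm
δ = F/k = 80.1/1.9306 = 41.49 mm
δ ≥ δ_solid → spring goes solid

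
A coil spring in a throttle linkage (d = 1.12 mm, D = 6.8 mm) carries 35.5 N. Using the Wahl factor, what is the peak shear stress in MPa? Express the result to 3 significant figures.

547 MPa

Spring index C = D/d = 6.8/1.12 = 6.0714
K_W = (4C−1)/(4C−4) + 0.615/C = 23.286/20.286 + 0.1013 = 1.2492
τ₀ = 8FD/(πd³) = 8·35.5·6.8/(π·1.12³) = 1931.2/4.4137 = 437.55 MPa
τ_max = K·τ₀ = 1.2492 × 437.55 = 546.57 MPa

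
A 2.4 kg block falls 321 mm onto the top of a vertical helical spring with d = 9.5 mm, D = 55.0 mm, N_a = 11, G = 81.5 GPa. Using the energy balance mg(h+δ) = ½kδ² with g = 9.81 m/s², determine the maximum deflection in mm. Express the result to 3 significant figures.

18.8 mm

k = Gd⁴/(8D³N_a) = (81.5×10³)(9.5⁴)/(8·55.0³·11) = 45.34 N/mm
W = mg = 2.4 × 9.81 = 23.544 N
½kδ² − Wδ − Wh = 0 → δ = (W + √(W² + 2kWh))/k
δ = (23.544 + √(554.32 + 685325))/45.34 = (23.544 + 828.18)/45.34 = 18.785 mm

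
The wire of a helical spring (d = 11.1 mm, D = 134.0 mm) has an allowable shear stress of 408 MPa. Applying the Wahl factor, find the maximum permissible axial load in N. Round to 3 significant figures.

C = D/d = 134.0/11.1 = 12.0721
K_W = (4C−1)/(4C−4) + 0.615/C = 47.288/44.288 + 0.0509 = 1.1187
τ_max = K·8FD/(πd³) → F_max = τ_allow·πd³/(8DK)
F_max = 408·π·11.1³/(8·134.0·1.1187) = 1.753e+06/1199.2 = 1461.8 N

1460 N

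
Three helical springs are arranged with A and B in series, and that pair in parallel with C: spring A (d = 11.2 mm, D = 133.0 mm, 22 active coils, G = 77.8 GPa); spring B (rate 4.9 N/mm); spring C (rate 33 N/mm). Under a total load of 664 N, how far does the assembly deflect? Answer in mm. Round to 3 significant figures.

19.1 mm

k_A = Gd⁴/(8D³N_a) = (77.8×10³)(11.2⁴)/(8·133.0³·22) = 2.9565 N/mm
Springs A,B series: k_AB = 1/(1/2.9565+1/4.9) = 1.8439 N/mm; parallel with C: k_eq = 1.8439+33 = 34.844 N/mm
δ = F/k_eq = 664/34.844 = 19.056 mm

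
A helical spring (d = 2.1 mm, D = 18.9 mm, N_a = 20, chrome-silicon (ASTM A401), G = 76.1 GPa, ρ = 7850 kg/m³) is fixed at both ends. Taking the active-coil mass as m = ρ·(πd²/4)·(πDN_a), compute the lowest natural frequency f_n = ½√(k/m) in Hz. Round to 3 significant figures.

103 Hz

k = Gd⁴/(8D³N_a) = (76.1×10³)(2.1⁴)/(8·18.9³·20) = 1.3701 N/mm = 1370.1 N/m
Wire length L = πDN_a = π·18.9·20 = 1187.5 mm
m = ρ·(πd²/4)·L = 7850 × 3.4636×10⁻⁶ m² × 1.1875 m = 0.032288 kg
f_n = ½√(k/m) = 0.5·√(1370.1/0.032288) = 0.5·√(42434) = 103 Hz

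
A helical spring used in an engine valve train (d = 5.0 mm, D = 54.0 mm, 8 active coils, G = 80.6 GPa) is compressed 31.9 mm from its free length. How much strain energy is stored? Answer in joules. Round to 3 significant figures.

k = Gd⁴/(8D³N_a) = (80.6×10³)(5.0⁴)/(8·54.0³·8) = 4.9987 N/mm
U = ½kδ² = 0.5 × 4.9987 × 31.9² = 2543.3 N·mm = 2.5433 J

2.54 J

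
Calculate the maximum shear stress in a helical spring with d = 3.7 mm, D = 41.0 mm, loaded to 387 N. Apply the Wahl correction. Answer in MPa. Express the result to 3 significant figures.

901 MPa

Spring index C = D/d = 41.0/3.7 = 11.0811
K_W = (4C−1)/(4C−4) + 0.615/C = 43.324/40.324 + 0.0555 = 1.1299
τ₀ = 8FD/(πd³) = 8·387·41.0/(π·3.7³) = 126936/159.13 = 797.68 MPa
τ_max = K·τ₀ = 1.1299 × 797.68 = 901.3 MPa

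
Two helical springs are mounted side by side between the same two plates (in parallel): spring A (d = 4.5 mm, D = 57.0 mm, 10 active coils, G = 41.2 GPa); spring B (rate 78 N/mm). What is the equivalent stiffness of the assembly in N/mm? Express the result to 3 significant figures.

79.1 N/mm

k_A = Gd⁴/(8D³N_a) = (41.2×10³)(4.5⁴)/(8·57.0³·10) = 1.1403 N/mm
Parallel: k_eq = 1.1403 + 78 = 79.14 N/mm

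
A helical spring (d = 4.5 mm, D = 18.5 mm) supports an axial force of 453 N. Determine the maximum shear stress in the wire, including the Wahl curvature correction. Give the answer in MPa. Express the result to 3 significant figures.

Spring index C = D/d = 18.5/4.5 = 4.1111
K_W = (4C−1)/(4C−4) + 0.615/C = 15.444/12.444 + 0.1496 = 1.3907
τ₀ = 8FD/(πd³) = 8·453·18.5/(π·4.5³) = 67044/286.28 = 234.19 MPa
τ_max = K·τ₀ = 1.3907 × 234.19 = 325.68 MPa

326 MPa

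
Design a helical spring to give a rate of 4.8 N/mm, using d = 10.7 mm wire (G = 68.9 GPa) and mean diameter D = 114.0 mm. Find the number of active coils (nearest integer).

16

N_a = Gd⁴/(8D³k) = (68.9×10³ × 10.7⁴)/(8 × 114.0³ × 4.8)
    = 9.03138e+08 / 5.68913e+07 = 15.87 → 16 coils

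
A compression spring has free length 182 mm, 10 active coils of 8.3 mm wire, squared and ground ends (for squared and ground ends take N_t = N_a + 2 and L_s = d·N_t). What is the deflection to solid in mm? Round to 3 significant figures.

N_t = 12; L_s = 8.3·12 = 99.6 mm
δ_solid = L₀ − L_s = 182 − 99.6 = 82.4 mm

82.4 mm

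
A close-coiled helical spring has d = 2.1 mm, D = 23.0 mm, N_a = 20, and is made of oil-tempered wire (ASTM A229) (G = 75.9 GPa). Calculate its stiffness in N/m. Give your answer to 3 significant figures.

758 N/m

k = Gd⁴/(8D³N_a) = (75.9×10³ × 2.1⁴) / (8 × 23.0³ × 20)
  = 1.47611e+06 / 1.94672e+06 = 0.75826 N/mm = 758.26 N/m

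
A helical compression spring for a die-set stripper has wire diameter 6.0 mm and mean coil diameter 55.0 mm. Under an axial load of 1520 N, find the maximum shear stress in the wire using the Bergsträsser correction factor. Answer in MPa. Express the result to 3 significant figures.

Spring index C = D/d = 55.0/6.0 = 9.1667
K_B = (4C+2)/(4C−3) = 38.667/33.667 = 1.1485
τ₀ = 8FD/(πd³) = 8·1520·55.0/(π·6.0³) = 668800/678.58 = 985.58 MPa
τ_max = K·τ₀ = 1.1485 × 985.58 = 1132 MPa

1130 MPa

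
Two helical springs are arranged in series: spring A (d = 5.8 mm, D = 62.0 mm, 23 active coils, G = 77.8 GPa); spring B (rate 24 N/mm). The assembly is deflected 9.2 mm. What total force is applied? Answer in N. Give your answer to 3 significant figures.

17.0 N

k_A = Gd⁴/(8D³N_a) = (77.8×10³)(5.8⁴)/(8·62.0³·23) = 2.0077 N/mm
Series: 1/k_eq = 1/2.0077 + 1/24 = 0.53975; k_eq = 1.8527 N/mm
F = k_eq·δ = 1.8527·9.2 = 17.045 N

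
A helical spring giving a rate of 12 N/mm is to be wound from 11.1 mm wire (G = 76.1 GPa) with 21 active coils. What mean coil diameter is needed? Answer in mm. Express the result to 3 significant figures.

D = (Gd⁴/(8N_a·k))^(1/3) = (76.1×10³·11.1⁴/(8·21·12))^(1/3)
  = (573041)^(1/3) = 83.0607 mm

83.1 mm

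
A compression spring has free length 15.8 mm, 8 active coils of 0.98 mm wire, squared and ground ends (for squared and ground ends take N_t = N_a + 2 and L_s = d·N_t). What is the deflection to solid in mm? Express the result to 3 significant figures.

6.00 mm

N_t = 10; L_s = 0.98·10 = 9.8 mm
δ_solid = L₀ − L_s = 15.8 − 9.8 = 6 mm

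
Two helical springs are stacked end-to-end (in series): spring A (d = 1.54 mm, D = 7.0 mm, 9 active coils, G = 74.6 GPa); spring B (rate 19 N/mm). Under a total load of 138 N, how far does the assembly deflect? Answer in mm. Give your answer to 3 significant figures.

15.4 mm

k_A = Gd⁴/(8D³N_a) = (74.6×10³)(1.54⁴)/(8·7.0³·9) = 16.99 N/mm
Series: 1/k_eq = 1/16.99 + 1/19 = 0.11149; k_eq = 8.9695 N/mm
δ = F/k_eq = 138/8.9695 = 15.386 mm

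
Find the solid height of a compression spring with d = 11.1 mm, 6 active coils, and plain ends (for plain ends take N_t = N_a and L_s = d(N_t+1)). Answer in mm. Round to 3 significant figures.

plain ends: N_t = N_a = 6
L_s = d·(N_t+1) = 11.1 × 7 = 77.7 mm

77.7 mm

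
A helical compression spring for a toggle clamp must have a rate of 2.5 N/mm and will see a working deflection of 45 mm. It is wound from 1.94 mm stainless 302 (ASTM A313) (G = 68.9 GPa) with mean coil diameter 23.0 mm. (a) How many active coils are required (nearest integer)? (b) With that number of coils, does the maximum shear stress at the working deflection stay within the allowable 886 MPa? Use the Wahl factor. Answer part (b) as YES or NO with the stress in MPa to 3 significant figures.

(a) 4 coils; (b) NO, τ_max = 1010 MPa

N_a = Gd⁴/(8D³k) = (68.9×10³)(1.94⁴)/(8·23.0³·2.5) = 4.011 → N_a = 4
Actual rate k = Gd⁴/(8D³·4) = 2.5066 N/mm
Working load F = kδ = 2.5066·45 = 112.8 N
C = 23.0/1.94 = 11.8557; K_W = (4C−1)/(4C−4)+0.615/C = 1.1210
τ_max = K_W·8FD/(πd³) = 1.1210·904.83 = 1014.3 MPa
τ_max > 886 MPa → exceeds allowable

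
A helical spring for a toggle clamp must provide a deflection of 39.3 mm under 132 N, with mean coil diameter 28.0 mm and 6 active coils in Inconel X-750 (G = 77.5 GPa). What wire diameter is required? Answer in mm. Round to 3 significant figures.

2.60 mm

Required rate k = F/δ = 132/39.3 = 3.3588 N/mm
d = (8D³N_a·k / G)^(1/4) = (8·28.0³·6·3.3588 / (77.5×10³))^0.25
  = (45.666)^0.25 = 2.5996 mm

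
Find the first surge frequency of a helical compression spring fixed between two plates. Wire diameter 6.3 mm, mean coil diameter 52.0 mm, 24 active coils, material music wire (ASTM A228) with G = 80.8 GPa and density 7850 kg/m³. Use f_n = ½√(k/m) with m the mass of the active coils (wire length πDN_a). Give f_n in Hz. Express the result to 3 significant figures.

k = Gd⁴/(8D³N_a) = (80.8×10³)(6.3⁴)/(8·52.0³·24) = 4.7148 N/mm = 4714.8 N/m
Wire length L = πDN_a = π·52.0·24 = 3920.7 mm
m = ρ·(πd²/4)·L = 7850 × 31.172×10⁻⁶ m² × 3.9207 m = 0.95941 kg
f_n = ½√(k/m) = 0.5·√(4714.8/0.95941) = 0.5·√(4914.2) = 35.051 Hz

35.1 Hz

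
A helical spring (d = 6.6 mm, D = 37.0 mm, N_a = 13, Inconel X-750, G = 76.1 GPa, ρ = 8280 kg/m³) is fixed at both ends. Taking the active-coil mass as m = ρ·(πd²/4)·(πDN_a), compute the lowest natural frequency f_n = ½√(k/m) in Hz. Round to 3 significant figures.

k = Gd⁴/(8D³N_a) = (76.1×10³)(6.6⁴)/(8·37.0³·13) = 27.411 N/mm = 27411 N/m
Wire length L = πDN_a = π·37.0·13 = 1511.1 mm
m = ρ·(πd²/4)·L = 8280 × 34.212×10⁻⁶ m² × 1.5111 m = 0.42806 kg
f_n = ½√(k/m) = 0.5·√(27411/0.42806) = 0.5·√(64035) = 126.53 Hz

127 Hz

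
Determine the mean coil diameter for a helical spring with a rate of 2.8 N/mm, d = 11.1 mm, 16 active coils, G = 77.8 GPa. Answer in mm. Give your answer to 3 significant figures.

D = (Gd⁴/(8N_a·k))^(1/3) = (77.8×10³·11.1⁴/(8·16·2.8))^(1/3)
  = (3.29536e+06)^(1/3) = 148.8108 mm

149 mm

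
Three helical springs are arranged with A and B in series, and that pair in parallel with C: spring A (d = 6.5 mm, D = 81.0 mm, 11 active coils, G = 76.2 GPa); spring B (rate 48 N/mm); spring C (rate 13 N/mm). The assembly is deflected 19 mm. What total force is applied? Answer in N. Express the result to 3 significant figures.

299 N

k_A = Gd⁴/(8D³N_a) = (76.2×10³)(6.5⁴)/(8·81.0³·11) = 2.9085 N/mm
Springs A,B series: k_AB = 1/(1/2.9085+1/48) = 2.7423 N/mm; parallel with C: k_eq = 2.7423+13 = 15.742 N/mm
F = k_eq·δ = 15.742·19 = 299.1 N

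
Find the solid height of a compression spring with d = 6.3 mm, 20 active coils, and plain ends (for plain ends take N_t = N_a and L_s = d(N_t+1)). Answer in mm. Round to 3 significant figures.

132 mm

plain ends: N_t = N_a = 20
L_s = d·(N_t+1) = 6.3 × 21 = 132.3 mm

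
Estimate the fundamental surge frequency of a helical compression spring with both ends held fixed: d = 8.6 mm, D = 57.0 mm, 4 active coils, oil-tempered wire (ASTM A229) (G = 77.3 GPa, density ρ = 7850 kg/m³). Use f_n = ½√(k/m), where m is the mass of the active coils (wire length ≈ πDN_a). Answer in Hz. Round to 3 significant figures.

234 Hz

k = Gd⁴/(8D³N_a) = (77.3×10³)(8.6⁴)/(8·57.0³·4) = 71.351 N/mm = 71351 N/m
Wire length L = πDN_a = π·57.0·4 = 716.28 mm
m = ρ·(πd²/4)·L = 7850 × 58.088×10⁻⁶ m² × 0.71628 m = 0.32662 kg
f_n = ½√(k/m) = 0.5·√(71351/0.32662) = 0.5·√(2.1845e+05) = 233.69 Hz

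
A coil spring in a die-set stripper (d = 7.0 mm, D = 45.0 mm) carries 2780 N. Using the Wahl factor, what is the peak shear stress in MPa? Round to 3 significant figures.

1150 MPa

Spring index C = D/d = 45.0/7.0 = 6.4286
K_W = (4C−1)/(4C−4) + 0.615/C = 24.714/21.714 + 0.0957 = 1.2338
τ₀ = 8FD/(πd³) = 8·2780·45.0/(π·7.0³) = 1.0008e+06/1077.6 = 928.76 MPa
τ_max = K·τ₀ = 1.2338 × 928.76 = 1145.9 MPa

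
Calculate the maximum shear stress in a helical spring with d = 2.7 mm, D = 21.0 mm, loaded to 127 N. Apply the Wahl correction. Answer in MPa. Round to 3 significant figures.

411 MPa

Spring index C = D/d = 21.0/2.7 = 7.7778
K_W = (4C−1)/(4C−4) + 0.615/C = 30.111/27.111 + 0.0791 = 1.1897
τ₀ = 8FD/(πd³) = 8·127·21.0/(π·2.7³) = 21336/61.836 = 345.04 MPa
τ_max = K·τ₀ = 1.1897 × 345.04 = 410.51 MPa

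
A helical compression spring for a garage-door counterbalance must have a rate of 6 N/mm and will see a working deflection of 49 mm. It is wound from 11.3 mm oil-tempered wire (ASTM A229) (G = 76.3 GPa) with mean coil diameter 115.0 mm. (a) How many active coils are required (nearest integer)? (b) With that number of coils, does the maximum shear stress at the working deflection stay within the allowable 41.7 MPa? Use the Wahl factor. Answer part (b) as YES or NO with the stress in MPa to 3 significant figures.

N_a = Gd⁴/(8D³k) = (76.3×10³)(11.3⁴)/(8·115.0³·6) = 17.04 → N_a = 17
Actual rate k = Gd⁴/(8D³·17) = 6.0146 N/mm
Working load F = kδ = 6.0146·49 = 294.71 N
C = 115.0/11.3 = 10.1770; K_W = (4C−1)/(4C−4)+0.615/C = 1.1422
τ_max = K_W·8FD/(πd³) = 1.1422·59.814 = 68.317 MPa
τ_max > 41.7 MPa → exceeds allowable

(a) 17 coils; (b) NO, τ_max = 68.3 MPa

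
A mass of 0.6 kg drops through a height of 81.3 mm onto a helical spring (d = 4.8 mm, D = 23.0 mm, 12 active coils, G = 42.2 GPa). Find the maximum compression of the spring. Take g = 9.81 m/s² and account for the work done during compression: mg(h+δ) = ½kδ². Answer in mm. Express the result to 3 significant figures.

k = Gd⁴/(8D³N_a) = (42.2×10³)(4.8⁴)/(8·23.0³·12) = 19.179 N/mm
W = mg = 0.6 × 9.81 = 5.886 N
½kδ² − Wδ − Wh = 0 → δ = (W + √(W² + 2kWh))/k
δ = (5.886 + √(34.645 + 18355.4))/19.179 = (5.886 + 135.61)/19.179 = 7.3777 mm

7.38 mm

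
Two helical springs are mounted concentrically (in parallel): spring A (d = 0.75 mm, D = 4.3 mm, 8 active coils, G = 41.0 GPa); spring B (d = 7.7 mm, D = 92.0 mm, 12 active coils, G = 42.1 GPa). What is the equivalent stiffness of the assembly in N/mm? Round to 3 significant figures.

4.53 N/mm

k_A = Gd⁴/(8D³N_a) = (41.0×10³)(0.75⁴)/(8·4.3³·8) = 2.5494 N/mm
k_B = Gd⁴/(8D³N_a) = (42.1×10³)(7.7⁴)/(8·92.0³·12) = 1.9797 N/mm
Parallel: k_eq = 2.5494 + 1.9797 = 4.5292 N/mm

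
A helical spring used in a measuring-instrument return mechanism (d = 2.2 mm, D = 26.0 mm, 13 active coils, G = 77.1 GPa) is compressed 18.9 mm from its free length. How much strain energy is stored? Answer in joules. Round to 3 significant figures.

k = Gd⁴/(8D³N_a) = (77.1×10³)(2.2⁴)/(8·26.0³·13) = 0.98808 N/mm
U = ½kδ² = 0.5 × 0.98808 × 18.9² = 176.48 N·mm = 0.17648 J

0.176 J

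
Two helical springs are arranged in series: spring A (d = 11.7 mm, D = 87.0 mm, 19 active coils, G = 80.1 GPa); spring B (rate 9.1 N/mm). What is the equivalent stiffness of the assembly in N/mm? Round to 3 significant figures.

k_A = Gd⁴/(8D³N_a) = (80.1×10³)(11.7⁴)/(8·87.0³·19) = 14.996 N/mm
Series: 1/k_eq = 1/14.996 + 1/9.1 = 0.17657; k_eq = 5.6633 N/mm

5.66 N/mm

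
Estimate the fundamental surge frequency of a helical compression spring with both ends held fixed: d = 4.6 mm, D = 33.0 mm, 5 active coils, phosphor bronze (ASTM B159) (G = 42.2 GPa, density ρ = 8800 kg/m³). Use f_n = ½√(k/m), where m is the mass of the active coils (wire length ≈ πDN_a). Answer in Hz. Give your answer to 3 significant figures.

208 Hz

k = Gd⁴/(8D³N_a) = (42.2×10³)(4.6⁴)/(8·33.0³·5) = 13.144 N/mm = 13144 N/m
Wire length L = πDN_a = π·33.0·5 = 518.36 mm
m = ρ·(πd²/4)·L = 8800 × 16.619×10⁻⁶ m² × 0.51836 m = 0.075809 kg
f_n = ½√(k/m) = 0.5·√(13144/0.075809) = 0.5·√(1.7339e+05) = 208.2 Hz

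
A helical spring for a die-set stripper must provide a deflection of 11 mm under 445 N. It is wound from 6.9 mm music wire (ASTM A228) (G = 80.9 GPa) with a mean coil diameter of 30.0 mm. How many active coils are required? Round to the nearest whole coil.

Required rate k = F/δ = 445/11 = 40.455 N/mm
N_a = Gd⁴/(8D³k) = (80.9×10³ × 6.9⁴)/(8 × 30.0³ × 40.455)
    = 1.83377e+08 / 8.73818e+06 = 20.99 → 21 coils

21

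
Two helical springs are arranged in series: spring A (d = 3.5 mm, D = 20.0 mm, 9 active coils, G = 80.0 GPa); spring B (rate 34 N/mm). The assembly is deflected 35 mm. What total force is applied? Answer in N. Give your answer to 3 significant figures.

k_A = Gd⁴/(8D³N_a) = (80.0×10³)(3.5⁴)/(8·20.0³·9) = 20.842 N/mm
Series: 1/k_eq = 1/20.842 + 1/34 = 0.077392; k_eq = 12.921 N/mm
F = k_eq·δ = 12.921·35 = 452.24 N

452 N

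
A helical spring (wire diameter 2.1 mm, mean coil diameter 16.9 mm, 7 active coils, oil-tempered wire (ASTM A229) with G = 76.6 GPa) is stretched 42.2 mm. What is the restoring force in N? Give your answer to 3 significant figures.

233 N

k = Gd⁴/(8D³N_a) = (76.6×10³)(2.1⁴)/(8·16.9³·7) = 5.5113 N/mm
F = k·δ = 5.5113 × 42.2 = 232.58 N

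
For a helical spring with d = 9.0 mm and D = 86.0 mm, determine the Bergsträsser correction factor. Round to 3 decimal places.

1.142

C = D/d = 86.0/9.0 = 9.5556
K_B = (4C+2)/(4C−3) = 40.222/35.222 = 1.1420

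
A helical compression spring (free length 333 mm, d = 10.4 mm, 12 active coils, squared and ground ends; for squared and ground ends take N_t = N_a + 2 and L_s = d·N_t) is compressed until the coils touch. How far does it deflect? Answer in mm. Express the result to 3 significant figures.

N_t = 14; L_s = 10.4·14 = 145.6 mm
δ_solid = L₀ − L_s = 333 − 145.6 = 187.4 mm

187 mm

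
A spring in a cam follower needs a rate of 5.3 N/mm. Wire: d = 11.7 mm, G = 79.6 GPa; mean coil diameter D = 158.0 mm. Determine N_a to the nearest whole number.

N_a = Gd⁴/(8D³k) = (79.6×10³ × 11.7⁴)/(8 × 158.0³ × 5.3)
    = 1.49161e+09 / 1.67239e+08 = 8.919 → 9 coils

9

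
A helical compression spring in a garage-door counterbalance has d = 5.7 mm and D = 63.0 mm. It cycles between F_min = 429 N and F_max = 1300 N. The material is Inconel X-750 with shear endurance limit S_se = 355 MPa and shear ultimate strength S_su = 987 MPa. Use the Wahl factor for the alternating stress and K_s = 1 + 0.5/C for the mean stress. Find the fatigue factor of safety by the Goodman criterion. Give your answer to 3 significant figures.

0.501

C = D/d = 63.0/5.7 = 11.0526; K_W = (4C−1)/(4C−4)+0.615/C = 1.1303; K_s = 1+0.5/C = 1.0452
F_a = (F_max−F_min)/2 = 435.5 N; F_m = (F_max+F_min)/2 = 864.5 N
τ_a = K_W·8F_aD/(πd³) = 1.1303 × 377.26 = 426.4 MPa
τ_m = K_s·8F_mD/(πd³) = 1.0452 × 748.9 = 782.77 MPa
Goodman: 1/n_f = τ_a/S_se + τ_m/S_su = 426.4/355 + 782.77/987 = 1.20113 + 0.79308 = 1.9942
n_f = 1/1.9942 = 0.5015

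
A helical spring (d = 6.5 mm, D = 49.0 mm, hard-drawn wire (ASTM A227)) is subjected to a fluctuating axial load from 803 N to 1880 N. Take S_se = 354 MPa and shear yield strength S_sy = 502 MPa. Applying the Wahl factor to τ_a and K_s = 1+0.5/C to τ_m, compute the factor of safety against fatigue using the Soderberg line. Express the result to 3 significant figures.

0.471

C = D/d = 49.0/6.5 = 7.5385; K_W = (4C−1)/(4C−4)+0.615/C = 1.1963; K_s = 1+0.5/C = 1.0663
F_a = (F_max−F_min)/2 = 538.5 N; F_m = (F_max+F_min)/2 = 1341.5 N
τ_a = K_W·8F_aD/(πd³) = 1.1963 × 244.67 = 292.7 MPa
τ_m = K_s·8F_mD/(πd³) = 1.0663 × 609.52 = 649.95 MPa
Soderberg: 1/n_f = τ_a/S_se + τ_m/S_sy = 292.7/354 + 649.95/502 = 0.82683 + 1.29471 = 2.1215
n_f = 1/2.1215 = 0.4714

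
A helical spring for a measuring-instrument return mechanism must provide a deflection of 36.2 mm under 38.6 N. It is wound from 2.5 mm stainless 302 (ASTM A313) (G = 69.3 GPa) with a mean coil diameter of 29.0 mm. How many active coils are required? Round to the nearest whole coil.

Required rate k = F/δ = 38.6/36.2 = 1.0663 N/mm
N_a = Gd⁴/(8D³k) = (69.3×10³ × 2.5⁴)/(8 × 29.0³ × 1.0663)
    = 2.70703e+06 / 208048 = 13.01 → 13 coils

13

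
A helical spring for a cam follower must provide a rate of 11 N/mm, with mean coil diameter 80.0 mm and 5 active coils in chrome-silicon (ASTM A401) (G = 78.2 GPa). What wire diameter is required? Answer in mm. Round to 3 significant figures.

7.33 mm

d = (8D³N_a·k / G)^(1/4) = (8·80.0³·5·11 / (78.2×10³))^0.25
  = (2880.8)^0.25 = 7.3262 mm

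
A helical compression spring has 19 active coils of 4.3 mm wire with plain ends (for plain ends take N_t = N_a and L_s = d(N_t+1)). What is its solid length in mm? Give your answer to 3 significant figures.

86.0 mm

plain ends: N_t = N_a = 19
L_s = d·(N_t+1) = 4.3 × 20 = 86 mm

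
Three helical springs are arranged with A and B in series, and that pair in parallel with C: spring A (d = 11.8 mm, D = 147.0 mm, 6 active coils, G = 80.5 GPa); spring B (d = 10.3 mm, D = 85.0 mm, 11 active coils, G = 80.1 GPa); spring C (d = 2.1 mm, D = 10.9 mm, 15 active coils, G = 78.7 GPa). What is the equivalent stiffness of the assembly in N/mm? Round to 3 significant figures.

16.2 N/mm

k_A = Gd⁴/(8D³N_a) = (80.5×10³)(11.8⁴)/(8·147.0³·6) = 10.236 N/mm
k_B = Gd⁴/(8D³N_a) = (80.1×10³)(10.3⁴)/(8·85.0³·11) = 16.682 N/mm
k_C = Gd⁴/(8D³N_a) = (78.7×10³)(2.1⁴)/(8·10.9³·15) = 9.849 N/mm
Springs A,B series: k_AB = 1/(1/10.236+1/16.682) = 6.3436 N/mm; parallel with C: k_eq = 6.3436+9.849 = 16.193 N/mm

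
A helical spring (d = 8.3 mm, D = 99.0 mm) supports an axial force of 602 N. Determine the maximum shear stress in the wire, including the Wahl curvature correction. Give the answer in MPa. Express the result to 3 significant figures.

Spring index C = D/d = 99.0/8.3 = 11.9277
K_W = (4C−1)/(4C−4) + 0.615/C = 46.711/43.711 + 0.0516 = 1.1202
τ₀ = 8FD/(πd³) = 8·602·99.0/(π·8.3³) = 476784/1796.3 = 265.42 MPa
τ_max = K·τ₀ = 1.1202 × 265.42 = 297.32 MPa

297 MPa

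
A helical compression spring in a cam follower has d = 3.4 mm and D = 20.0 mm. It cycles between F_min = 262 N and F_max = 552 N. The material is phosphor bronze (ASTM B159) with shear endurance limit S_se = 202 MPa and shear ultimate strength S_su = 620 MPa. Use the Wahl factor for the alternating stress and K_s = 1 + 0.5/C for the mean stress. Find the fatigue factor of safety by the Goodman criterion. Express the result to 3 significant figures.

0.478

C = D/d = 20.0/3.4 = 5.8824; K_W = (4C−1)/(4C−4)+0.615/C = 1.2582; K_s = 1+0.5/C = 1.0850
F_a = (F_max−F_min)/2 = 145 N; F_m = (F_max+F_min)/2 = 407 N
τ_a = K_W·8F_aD/(πd³) = 1.2582 × 187.89 = 236.4 MPa
τ_m = K_s·8F_mD/(πd³) = 1.0850 × 527.38 = 572.21 MPa
Goodman: 1/n_f = τ_a/S_se + τ_m/S_su = 236.4/202 + 572.21/620 = 1.17027 + 0.92292 = 2.0932
n_f = 1/2.0932 = 0.4777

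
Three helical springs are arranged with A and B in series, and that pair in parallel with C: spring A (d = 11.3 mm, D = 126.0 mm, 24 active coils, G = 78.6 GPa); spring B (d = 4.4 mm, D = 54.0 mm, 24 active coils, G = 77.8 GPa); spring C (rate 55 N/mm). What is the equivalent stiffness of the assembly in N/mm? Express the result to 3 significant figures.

k_A = Gd⁴/(8D³N_a) = (78.6×10³)(11.3⁴)/(8·126.0³·24) = 3.3367 N/mm
k_B = Gd⁴/(8D³N_a) = (77.8×10³)(4.4⁴)/(8·54.0³·24) = 0.96451 N/mm
Springs A,B series: k_AB = 1/(1/3.3367+1/0.96451) = 0.74823 N/mm; parallel with C: k_eq = 0.74823+55 = 55.748 N/mm

55.7 N/mm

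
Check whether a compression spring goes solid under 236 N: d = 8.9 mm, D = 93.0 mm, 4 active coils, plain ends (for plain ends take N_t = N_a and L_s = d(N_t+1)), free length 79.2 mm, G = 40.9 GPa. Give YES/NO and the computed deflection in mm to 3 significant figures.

k = Gd⁴/(8D³N_a) = (40.9×10³)(8.9⁴)/(8·93.0³·4) = 9.9698 N/mm
N_t = 4; L_s = 8.9·5 = 44.5 mm; δ_solid = L₀ − L_s = 79.2 − 44.5 = 34.7 mm
δ = F/k = 236/9.9698 = 23.672 mm
δ < δ_solid → spring does not go solid

NO, δ = 23.7 mm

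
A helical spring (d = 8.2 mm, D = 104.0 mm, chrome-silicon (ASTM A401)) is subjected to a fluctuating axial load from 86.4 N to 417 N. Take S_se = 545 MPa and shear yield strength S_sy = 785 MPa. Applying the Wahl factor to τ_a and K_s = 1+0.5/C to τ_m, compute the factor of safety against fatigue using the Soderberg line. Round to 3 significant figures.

3.10

C = D/d = 104.0/8.2 = 12.6829; K_W = (4C−1)/(4C−4)+0.615/C = 1.1127; K_s = 1+0.5/C = 1.0394
F_a = (F_max−F_min)/2 = 165.3 N; F_m = (F_max+F_min)/2 = 251.7 N
τ_a = K_W·8F_aD/(πd³) = 1.1127 × 79.397 = 88.344 MPa
τ_m = K_s·8F_mD/(πd³) = 1.0394 × 120.9 = 125.66 MPa
Soderberg: 1/n_f = τ_a/S_se + τ_m/S_sy = 88.344/545 + 125.66/785 = 0.16210 + 0.16008 = 0.32218
n_f = 1/0.32218 = 3.104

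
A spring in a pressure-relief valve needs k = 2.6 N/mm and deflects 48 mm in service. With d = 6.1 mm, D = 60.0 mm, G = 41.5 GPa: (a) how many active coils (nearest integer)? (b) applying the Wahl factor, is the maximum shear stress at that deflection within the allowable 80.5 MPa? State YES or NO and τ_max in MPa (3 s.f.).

N_a = Gd⁴/(8D³k) = (41.5×10³)(6.1⁴)/(8·60.0³·2.6) = 12.79 → N_a = 13
Actual rate k = Gd⁴/(8D³·13) = 2.5579 N/mm
Working load F = kδ = 2.5579·48 = 122.78 N
C = 60.0/6.1 = 9.8361; K_W = (4C−1)/(4C−4)+0.615/C = 1.1474
τ_max = K_W·8FD/(πd³) = 1.1474·82.646 = 94.829 MPa
τ_max > 80.5 MPa → exceeds allowable

(a) 13 coils; (b) NO, τ_max = 94.8 MPa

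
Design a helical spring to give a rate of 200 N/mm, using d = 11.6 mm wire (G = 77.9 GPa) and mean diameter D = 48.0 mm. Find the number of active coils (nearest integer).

8

N_a = Gd⁴/(8D³k) = (77.9×10³ × 11.6⁴)/(8 × 48.0³ × 200)
    = 1.41049e+09 / 1.76947e+08 = 7.971 → 8 coils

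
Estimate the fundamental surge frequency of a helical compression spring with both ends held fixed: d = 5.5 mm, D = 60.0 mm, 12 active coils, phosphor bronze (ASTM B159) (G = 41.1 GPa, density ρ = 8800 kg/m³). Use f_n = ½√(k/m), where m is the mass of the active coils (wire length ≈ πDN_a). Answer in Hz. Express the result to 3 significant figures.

k = Gd⁴/(8D³N_a) = (41.1×10³)(5.5⁴)/(8·60.0³·12) = 1.8137 N/mm = 1813.7 N/m
Wire length L = πDN_a = π·60.0·12 = 2261.9 mm
m = ρ·(πd²/4)·L = 8800 × 23.758×10⁻⁶ m² × 2.2619 m = 0.47291 kg
f_n = ½√(k/m) = 0.5·√(1813.7/0.47291) = 0.5·√(3835.2) = 30.964 Hz

31.0 Hz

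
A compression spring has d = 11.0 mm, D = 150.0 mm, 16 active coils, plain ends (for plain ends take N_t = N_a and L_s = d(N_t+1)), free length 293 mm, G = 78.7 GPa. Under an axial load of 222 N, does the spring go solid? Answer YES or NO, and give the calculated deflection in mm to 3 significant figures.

k = Gd⁴/(8D³N_a) = (78.7×10³)(11.0⁴)/(8·150.0³·16) = 2.6672 N/mm
N_t = 16; L_s = 11.0·17 = 187 mm; δ_solid = L₀ − L_s = 293 − 187 = 106 mm
δ = F/k = 222/2.6672 = 83.232 mm
δ < δ_solid → spring does not go solid

NO, δ = 83.2 mm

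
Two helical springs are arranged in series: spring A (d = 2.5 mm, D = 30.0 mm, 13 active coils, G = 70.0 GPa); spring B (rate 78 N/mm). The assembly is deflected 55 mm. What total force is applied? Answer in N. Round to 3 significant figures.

k_A = Gd⁴/(8D³N_a) = (70.0×10³)(2.5⁴)/(8·30.0³·13) = 0.97378 N/mm
Series: 1/k_eq = 1/0.97378 + 1/78 = 1.0397; k_eq = 0.96177 N/mm
F = k_eq·δ = 0.96177·55 = 52.898 N

52.9 N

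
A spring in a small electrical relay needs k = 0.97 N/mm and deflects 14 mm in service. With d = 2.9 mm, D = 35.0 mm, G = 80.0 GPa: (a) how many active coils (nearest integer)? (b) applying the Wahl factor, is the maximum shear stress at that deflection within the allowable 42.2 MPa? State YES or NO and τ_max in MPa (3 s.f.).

N_a = Gd⁴/(8D³k) = (80.0×10³)(2.9⁴)/(8·35.0³·0.97) = 17.01 → N_a = 17
Actual rate k = Gd⁴/(8D³·17) = 0.97037 N/mm
Working load F = kδ = 0.97037·14 = 13.585 N
C = 35.0/2.9 = 12.0690; K_W = (4C−1)/(4C−4)+0.615/C = 1.1187
τ_max = K_W·8FD/(πd³) = 1.1187·49.646 = 55.539 MPa
τ_max > 42.2 MPa → exceeds allowable

(a) 17 coils; (b) NO, τ_max = 55.5 MPa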